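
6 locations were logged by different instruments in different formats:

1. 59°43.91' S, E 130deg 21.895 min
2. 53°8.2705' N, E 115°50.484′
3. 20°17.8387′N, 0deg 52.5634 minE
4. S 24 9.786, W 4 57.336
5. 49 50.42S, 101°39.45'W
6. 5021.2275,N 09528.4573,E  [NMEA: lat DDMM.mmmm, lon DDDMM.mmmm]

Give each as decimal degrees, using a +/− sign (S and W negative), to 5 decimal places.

1. -59.73183, 130.36492
2. 53.13784, 115.84140
3. 20.29731, 0.87606
4. -24.16310, -4.95560
5. -49.84033, -101.65750
6. 50.35379, 95.47429

Point 1:
  Lat: 43.91′ = 0.731833°; total 59.731833
  S → negative
  Longitude: 21.895′ = 0.364917°; total 130.364917
  E ⇒ keep positive
Point 2:
  Lat: 8.2705′ = 0.137842°; total 53.137842
  N ⇒ keep positive
  λ: 50.484′ = 0.841400°; total 115.841400
  E ⇒ keep positive
Point 3:
  Lat: 20 + 17.8387/60 = 20.297312
  N ⇒ keep positive
  Lon: 0 + 52.5634/60 = 0.876057
  E → positive
Point 4:
  Latitude: 24 + 9.786/60 = 24.163100
  S ⇒ negate
  λ: 4 + 57.336/60 = 4.955600
  W ⇒ negate
Point 5:
  Latitude: 50.42′ = 0.840333°; total 49.840333
  hemisphere S, so the sign is −
  λ: 101 + 39.45/60 = 101.657500
  W → negative
Point 6:
  Lat: split at 2 digits → 50° and 21.2275′; 50 + 21.2275/60 = 50.353792
  N ⇒ keep positive
  Longitude: degrees = first 3 digits = 95, minutes = 28.4573; 95 + 28.4573/60 = 95.474288
  E ⇒ keep positive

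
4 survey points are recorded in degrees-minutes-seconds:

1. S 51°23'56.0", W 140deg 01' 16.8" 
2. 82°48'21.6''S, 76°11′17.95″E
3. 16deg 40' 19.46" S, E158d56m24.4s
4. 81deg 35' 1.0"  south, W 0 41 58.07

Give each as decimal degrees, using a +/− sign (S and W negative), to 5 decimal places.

1. -51.39889, -140.02133
2. -82.80600, 76.18832
3. -16.67207, 158.94011
4. -81.58361, -0.69946

Point 1:
  φ: 51 + 23/60 + 56/3600 = 51.398889
  S → negative
  Longitude: 140 + 1/60 + 16.8/3600 = 140.021333
  W → negative
Point 2:
  φ: 48′ + 21.6″ = 48.36000′; 82 + 48.36000/60 = 82.806000
  S ⇒ negate
  λ: 76 + 11/60 + 17.95/3600 = 76.188319
  E → positive
Point 3:
  Latitude: 16° + 40/60 + 19.46/3600 = 16 + 0.666667 + 0.005406 = 16.672072
  S → negative
  Lon: 158 + 56/60 + 24.4/3600 = 158.940111
  E ⇒ keep positive
Point 4:
  φ: 81° + 35/60 + 1/3600 = 81 + 0.583333 + 0.000278 = 81.583611
  S ⇒ negate
  Longitude: 0° + 41/60 + 58.07/3600 = 0 + 0.683333 + 0.016131 = 0.699464
  W → negative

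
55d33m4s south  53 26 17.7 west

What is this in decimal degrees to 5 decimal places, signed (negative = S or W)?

-55.55111, -53.43825

Latitude: 33′ + 4″ = 33.06667′; 55 + 33.06667/60 = 55.551111
hemisphere S, so the sign is −
Lon: 53° + 26/60 + 17.7/3600 = 53 + 0.433333 + 0.004917 = 53.438250
hemisphere W, so the sign is −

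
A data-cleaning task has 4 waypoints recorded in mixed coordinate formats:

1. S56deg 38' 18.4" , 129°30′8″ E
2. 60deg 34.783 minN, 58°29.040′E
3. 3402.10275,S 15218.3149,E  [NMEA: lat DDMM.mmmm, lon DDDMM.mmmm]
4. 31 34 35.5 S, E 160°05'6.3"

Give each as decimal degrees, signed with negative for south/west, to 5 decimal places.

Point 1:
  Latitude: 56 + 38/60 + 18.4/3600 = 56.638444
  S ⇒ negate
  Lon: 129 + 30/60 + 8/3600 = 129.502222
  E ⇒ keep positive
Point 2:
  φ: 60 + 34.783/60 = 60.579717
  N ⇒ keep positive
  Longitude: 58 + 29.04/60 = 58.484000
  E ⇒ keep positive
Point 3:
  Lat: degrees = first 2 digits = 34, minutes = 2.10275; 34 + 2.10275/60 = 34.035046
  S ⇒ negate
  λ: degrees = first 3 digits = 152, minutes = 18.3149; 152 + 18.3149/60 = 152.305248
  E → positive
Point 4:
  φ: 31° + 34/60 + 35.5/3600 = 31 + 0.566667 + 0.009861 = 31.576528
  S → negative
  Longitude: 160 + 5/60 + 6.3/3600 = 160.085083
  E → positive

1. -56.63844, 129.50222
2. 60.57972, 58.48400
3. -34.03505, 152.30525
4. -31.57653, 160.08508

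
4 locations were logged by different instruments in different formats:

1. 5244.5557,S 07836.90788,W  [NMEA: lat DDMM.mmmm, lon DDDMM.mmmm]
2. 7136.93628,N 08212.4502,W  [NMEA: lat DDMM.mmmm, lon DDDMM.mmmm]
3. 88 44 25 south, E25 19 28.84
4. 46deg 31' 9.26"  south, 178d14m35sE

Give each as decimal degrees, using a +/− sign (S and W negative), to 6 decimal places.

Point 1:
  φ: degrees = first 2 digits = 52, minutes = 44.5557; 52 + 44.5557/60 = 52.7425950
  hemisphere S, so the sign is −
  λ: split at 3 digits → 078° and 36.90788′; 78 + 36.90788/60 = 78.6151313
  hemisphere W, so the sign is −
Point 2:
  Lat: degrees = first 2 digits = 71, minutes = 36.93628; 71 + 36.93628/60 = 71.6156047
  N ⇒ keep positive
  Lon: split at 3 digits → 082° and 12.4502′; 82 + 12.4502/60 = 82.2075033
  W → negative
Point 3:
  Lat: 88 + 44/60 + 25/3600 = 88.7402778
  hemisphere S, so the sign is −
  Longitude: 25 + 19/60 + 28.84/3600 = 25.3246778
  E → positive
Point 4:
  Lat: 46 + 31/60 + 9.26/3600 = 46.5192389
  S ⇒ negate
  λ: 178 + 14/60 + 35/3600 = 178.2430556
  E → positive

1. -52.742595, -78.615131
2. 71.615605, -82.207503
3. -88.740278, 25.324678
4. -46.519239, 178.243056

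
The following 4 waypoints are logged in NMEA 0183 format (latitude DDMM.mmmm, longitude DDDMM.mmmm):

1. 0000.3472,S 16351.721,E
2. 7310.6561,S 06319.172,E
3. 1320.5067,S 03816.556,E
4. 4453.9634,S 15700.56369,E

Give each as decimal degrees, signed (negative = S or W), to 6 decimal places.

1. -0.005787, 163.862017
2. -73.177602, 63.319533
3. -13.341778, 38.275933
4. -44.899390, 157.009395

Point 1:
  φ: split at 2 digits → 00° and 0.3472′; 0 + 0.3472/60 = 0.0057867
  S ⇒ negate
  λ: degrees = first 3 digits = 163, minutes = 51.721; 163 + 51.721/60 = 163.8620167
  E → positive
Point 2:
  Lat: split at 2 digits → 73° and 10.6561′; 73 + 10.6561/60 = 73.1776017
  hemisphere S, so the sign is −
  λ: degrees = first 3 digits = 63, minutes = 19.172; 63 + 19.172/60 = 63.3195333
  E ⇒ keep positive
Point 3:
  Latitude: split at 2 digits → 13° and 20.5067′; 13 + 20.5067/60 = 13.3417783
  S → negative
  λ: degrees = first 3 digits = 38, minutes = 16.556; 38 + 16.556/60 = 38.2759333
  E ⇒ keep positive
Point 4:
  Latitude: split at 2 digits → 44° and 53.9634′; 44 + 53.9634/60 = 44.8993900
  S ⇒ negate
  Longitude: degrees = first 3 digits = 157, minutes = 0.56369; 157 + 0.56369/60 = 157.0093948
  E → positive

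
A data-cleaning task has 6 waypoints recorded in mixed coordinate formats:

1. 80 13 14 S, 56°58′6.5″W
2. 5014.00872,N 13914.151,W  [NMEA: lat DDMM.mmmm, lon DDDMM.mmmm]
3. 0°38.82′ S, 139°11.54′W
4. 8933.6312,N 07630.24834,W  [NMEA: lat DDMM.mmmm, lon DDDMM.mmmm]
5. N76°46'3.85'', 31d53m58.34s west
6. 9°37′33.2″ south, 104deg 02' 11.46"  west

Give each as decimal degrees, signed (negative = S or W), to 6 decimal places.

Point 1:
  Latitude: 13′ + 14″ = 13.23333′; 80 + 13.23333/60 = 80.2205556
  S → negative
  Longitude: 56° + 58/60 + 6.5/3600 = 56 + 0.966667 + 0.001806 = 56.9684722
  W → negative
Point 2:
  φ: split at 2 digits → 50° and 14.00872′; 50 + 14.00872/60 = 50.2334787
  N → positive
  Longitude: split at 3 digits → 139° and 14.151′; 139 + 14.151/60 = 139.2358500
  hemisphere W, so the sign is −
Point 3:
  Latitude: 0 + 38.82/60 = 0.6470000
  S ⇒ negate
  λ: 139 + 11.54/60 = 139.1923333
  hemisphere W, so the sign is −
Point 4:
  φ: split at 2 digits → 89° and 33.6312′; 89 + 33.6312/60 = 89.5605200
  N → positive
  Lon: split at 3 digits → 076° and 30.24834′; 76 + 30.24834/60 = 76.5041390
  W → negative
Point 5:
  φ: 46′ + 3.85″ = 46.06417′; 76 + 46.06417/60 = 76.7677361
  N → positive
  Longitude: 31° + 53/60 + 58.34/3600 = 31 + 0.883333 + 0.016206 = 31.8995389
  W ⇒ negate
Point 6:
  Latitude: 9 + 37/60 + 33.2/3600 = 9.6258889
  S → negative
  Lon: 104° + 2/60 + 11.46/3600 = 104 + 0.033333 + 0.003183 = 104.0365167
  W → negative

1. -80.220556, -56.968472
2. 50.233479, -139.235850
3. -0.647000, -139.192333
4. 89.560520, -76.504139
5. 76.767736, -31.899539
6. -9.625889, -104.036517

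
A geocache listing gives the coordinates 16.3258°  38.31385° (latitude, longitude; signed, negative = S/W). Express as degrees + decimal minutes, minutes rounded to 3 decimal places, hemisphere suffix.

16° 19.548′ N, 38° 18.831′ E

Latitude: 16° + 0.325800 × 60 = 16° 19.54800′
λ: 38° + 0.313850 × 60 = 38° 18.83100′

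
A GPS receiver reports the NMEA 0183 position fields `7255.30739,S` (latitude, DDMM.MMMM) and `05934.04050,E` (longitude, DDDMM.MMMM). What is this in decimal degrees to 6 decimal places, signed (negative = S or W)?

Latitude: degrees = first 2 digits = 72, minutes = 55.30739; 72 + 55.30739/60 = 72.9217898
S → negative
Lon: split at 3 digits → 059° and 34.0405′; 59 + 34.0405/60 = 59.5673417
E ⇒ keep positive

-72.921790, 59.567342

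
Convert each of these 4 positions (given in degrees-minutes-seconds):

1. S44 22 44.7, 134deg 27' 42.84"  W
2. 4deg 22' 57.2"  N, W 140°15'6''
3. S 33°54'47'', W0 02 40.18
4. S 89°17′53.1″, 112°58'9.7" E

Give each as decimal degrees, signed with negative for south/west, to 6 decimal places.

Point 1:
  φ: 22′ + 44.7″ = 22.74500′; 44 + 22.74500/60 = 44.3790833
  S → negative
  λ: 27′ + 42.84″ = 27.71400′; 134 + 27.71400/60 = 134.4619000
  W → negative
Point 2:
  Latitude: 4 + 22/60 + 57.2/3600 = 4.3825556
  N → positive
  Longitude: 140° + 15/60 + 6/3600 = 140 + 0.250000 + 0.001667 = 140.2516667
  W ⇒ negate
Point 3:
  Latitude: 33 + 54/60 + 47/3600 = 33.9130556
  S → negative
  λ: 0° + 2/60 + 40.18/3600 = 0 + 0.033333 + 0.011161 = 0.0444944
  hemisphere W, so the sign is −
Point 4:
  Lat: 17′ + 53.1″ = 17.88500′; 89 + 17.88500/60 = 89.2980833
  S ⇒ negate
  Longitude: 58′ + 9.7″ = 58.16167′; 112 + 58.16167/60 = 112.9693611
  E → positive

1. -44.379083, -134.461900
2. 4.382556, -140.251667
3. -33.913056, -0.044494
4. -89.298083, 112.969361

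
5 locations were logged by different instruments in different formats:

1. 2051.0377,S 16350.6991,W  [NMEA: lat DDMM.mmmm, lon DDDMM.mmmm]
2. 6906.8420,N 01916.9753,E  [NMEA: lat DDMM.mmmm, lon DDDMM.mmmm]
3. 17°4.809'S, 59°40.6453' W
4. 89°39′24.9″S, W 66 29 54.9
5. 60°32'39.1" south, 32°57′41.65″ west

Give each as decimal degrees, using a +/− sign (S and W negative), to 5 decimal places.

Point 1:
  φ: degrees = first 2 digits = 20, minutes = 51.0377; 20 + 51.0377/60 = 20.850628
  S ⇒ negate
  Lon: split at 3 digits → 163° and 50.6991′; 163 + 50.6991/60 = 163.844985
  W ⇒ negate
Point 2:
  Latitude: degrees = first 2 digits = 69, minutes = 6.842; 69 + 6.842/60 = 69.114033
  N → positive
  Longitude: split at 3 digits → 019° and 16.9753′; 19 + 16.9753/60 = 19.282922
  E ⇒ keep positive
Point 3:
  Lat: 17 + 4.809/60 = 17.080150
  S ⇒ negate
  Lon: 59 + 40.6453/60 = 59.677422
  W → negative
Point 4:
  Lat: 39′ + 24.9″ = 39.41500′; 89 + 39.41500/60 = 89.656917
  S → negative
  λ: 66° + 29/60 + 54.9/3600 = 66 + 0.483333 + 0.015250 = 66.498583
  hemisphere W, so the sign is −
Point 5:
  Latitude: 60 + 32/60 + 39.1/3600 = 60.544194
  S → negative
  λ: 32 + 57/60 + 41.65/3600 = 32.961569
  W → negative

1. -20.85063, -163.84499
2. 69.11403, 19.28292
3. -17.08015, -59.67742
4. -89.65692, -66.49858
5. -60.54419, -32.96157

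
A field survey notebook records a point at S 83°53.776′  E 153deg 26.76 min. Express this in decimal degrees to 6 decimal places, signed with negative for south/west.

-83.896267, 153.446000

Lat: 83 + 53.776/60 = 83.8962667
S → negative
λ: 26.76′ = 0.446000°; total 153.4460000
E ⇒ keep positive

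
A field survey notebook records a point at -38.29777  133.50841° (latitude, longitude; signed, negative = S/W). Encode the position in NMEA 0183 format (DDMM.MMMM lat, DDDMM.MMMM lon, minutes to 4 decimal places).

Latitude is negative → S; |value| = 38.297770
Lat: fractional part 0.297770 → 17.866200 minutes
Lon: minutes = (133.508410 − 133) × 60 = 30.504600

3817.8662,S / 13330.5046,E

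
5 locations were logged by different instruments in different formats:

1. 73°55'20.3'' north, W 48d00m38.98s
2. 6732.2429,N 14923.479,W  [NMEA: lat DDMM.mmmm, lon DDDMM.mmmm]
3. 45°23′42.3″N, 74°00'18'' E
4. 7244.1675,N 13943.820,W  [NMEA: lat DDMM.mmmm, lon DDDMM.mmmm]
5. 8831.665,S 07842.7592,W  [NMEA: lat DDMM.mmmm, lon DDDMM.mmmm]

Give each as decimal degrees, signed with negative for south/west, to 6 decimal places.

Point 1:
  Lat: 73 + 55/60 + 20.3/3600 = 73.9223056
  N ⇒ keep positive
  Longitude: 0′ + 38.98″ = 0.64967′; 48 + 0.64967/60 = 48.0108278
  hemisphere W, so the sign is −
Point 2:
  Lat: split at 2 digits → 67° and 32.2429′; 67 + 32.2429/60 = 67.5373817
  N ⇒ keep positive
  Lon: split at 3 digits → 149° and 23.479′; 149 + 23.479/60 = 149.3913167
  W ⇒ negate
Point 3:
  Lat: 23′ + 42.3″ = 23.70500′; 45 + 23.70500/60 = 45.3950833
  N → positive
  λ: 0′ + 18″ = 0.30000′; 74 + 0.30000/60 = 74.0050000
  E ⇒ keep positive
Point 4:
  φ: degrees = first 2 digits = 72, minutes = 44.1675; 72 + 44.1675/60 = 72.7361250
  N → positive
  Longitude: degrees = first 3 digits = 139, minutes = 43.82; 139 + 43.82/60 = 139.7303333
  W ⇒ negate
Point 5:
  Latitude: split at 2 digits → 88° and 31.665′; 88 + 31.665/60 = 88.5277500
  S → negative
  Longitude: split at 3 digits → 078° and 42.7592′; 78 + 42.7592/60 = 78.7126533
  hemisphere W, so the sign is −

1. 73.922306, -48.010828
2. 67.537382, -149.391317
3. 45.395083, 74.005000
4. 72.736125, -139.730333
5. -88.527750, -78.712653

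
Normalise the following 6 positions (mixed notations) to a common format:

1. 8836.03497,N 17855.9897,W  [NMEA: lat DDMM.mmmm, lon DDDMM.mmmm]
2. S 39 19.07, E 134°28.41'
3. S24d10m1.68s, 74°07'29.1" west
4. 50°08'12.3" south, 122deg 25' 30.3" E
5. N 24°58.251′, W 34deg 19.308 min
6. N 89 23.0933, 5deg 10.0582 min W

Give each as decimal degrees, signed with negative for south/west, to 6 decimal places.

1. 88.600583, -178.933162
2. -39.317833, 134.473500
3. -24.167133, -74.124750
4. -50.136750, 122.425083
5. 24.970850, -34.321800
6. 89.384888, -5.167637

Point 1:
  Lat: split at 2 digits → 88° and 36.03497′; 88 + 36.03497/60 = 88.6005828
  N → positive
  λ: degrees = first 3 digits = 178, minutes = 55.9897; 178 + 55.9897/60 = 178.9331617
  hemisphere W, so the sign is −
Point 2:
  φ: 39 + 19.07/60 = 39.3178333
  S → negative
  Longitude: 134 + 28.41/60 = 134.4735000
  E → positive
Point 3:
  Lat: 10′ + 1.68″ = 10.02800′; 24 + 10.02800/60 = 24.1671333
  S ⇒ negate
  λ: 7′ + 29.1″ = 7.48500′; 74 + 7.48500/60 = 74.1247500
  W → negative
Point 4:
  Lat: 50 + 8/60 + 12.3/3600 = 50.1367500
  S → negative
  Longitude: 122° + 25/60 + 30.3/3600 = 122 + 0.416667 + 0.008417 = 122.4250833
  E → positive
Point 5:
  Latitude: 58.251′ = 0.970850°; total 24.9708500
  N → positive
  λ: 19.308′ = 0.321800°; total 34.3218000
  W → negative
Point 6:
  Lat: 23.0933′ = 0.384888°; total 89.3848883
  N → positive
  Longitude: 10.0582′ = 0.167637°; total 5.1676367
  hemisphere W, so the sign is −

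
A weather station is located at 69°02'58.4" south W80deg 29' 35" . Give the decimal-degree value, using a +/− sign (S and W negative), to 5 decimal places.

-69.04956, -80.49306

φ: 2′ + 58.4″ = 2.97333′; 69 + 2.97333/60 = 69.049556
S ⇒ negate
Lon: 80 + 29/60 + 35/3600 = 80.493056
hemisphere W, so the sign is −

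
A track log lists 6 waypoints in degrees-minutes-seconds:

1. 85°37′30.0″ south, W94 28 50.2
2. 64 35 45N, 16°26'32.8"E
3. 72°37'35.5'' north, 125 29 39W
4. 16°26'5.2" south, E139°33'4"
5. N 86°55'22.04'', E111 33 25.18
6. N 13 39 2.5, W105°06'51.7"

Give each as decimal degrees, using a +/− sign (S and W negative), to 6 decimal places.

1. -85.625000, -94.480611
2. 64.595833, 16.442444
3. 72.626528, -125.494167
4. -16.434778, 139.551111
5. 86.922789, 111.556994
6. 13.650694, -105.114361

Point 1:
  Latitude: 37′ + 30″ = 37.50000′; 85 + 37.50000/60 = 85.6250000
  hemisphere S, so the sign is −
  λ: 94 + 28/60 + 50.2/3600 = 94.4806111
  W → negative
Point 2:
  Latitude: 64 + 35/60 + 45/3600 = 64.5958333
  N → positive
  λ: 16° + 26/60 + 32.8/3600 = 16 + 0.433333 + 0.009111 = 16.4424444
  E → positive
Point 3:
  Latitude: 72 + 37/60 + 35.5/3600 = 72.6265278
  N → positive
  λ: 125 + 29/60 + 39/3600 = 125.4941667
  W → negative
Point 4:
  Lat: 26′ + 5.2″ = 26.08667′; 16 + 26.08667/60 = 16.4347778
  S ⇒ negate
  λ: 139 + 33/60 + 4/3600 = 139.5511111
  E → positive
Point 5:
  Lat: 55′ + 22.04″ = 55.36733′; 86 + 55.36733/60 = 86.9227889
  N → positive
  λ: 33′ + 25.18″ = 33.41967′; 111 + 33.41967/60 = 111.5569944
  E → positive
Point 6:
  Lat: 13° + 39/60 + 2.5/3600 = 13 + 0.650000 + 0.000694 = 13.6506944
  N → positive
  λ: 105° + 6/60 + 51.7/3600 = 105 + 0.100000 + 0.014361 = 105.1143611
  W ⇒ negate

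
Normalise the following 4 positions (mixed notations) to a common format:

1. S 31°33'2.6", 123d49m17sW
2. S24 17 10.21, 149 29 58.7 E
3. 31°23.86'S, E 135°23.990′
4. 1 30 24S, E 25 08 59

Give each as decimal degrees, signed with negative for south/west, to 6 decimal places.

1. -31.550722, -123.821389
2. -24.286169, 149.499639
3. -31.397667, 135.399833
4. -1.506667, 25.149722

Point 1:
  Latitude: 31° + 33/60 + 2.6/3600 = 31 + 0.550000 + 0.000722 = 31.5507222
  S → negative
  Longitude: 49′ + 17″ = 49.28333′; 123 + 49.28333/60 = 123.8213889
  W ⇒ negate
Point 2:
  φ: 24° + 17/60 + 10.21/3600 = 24 + 0.283333 + 0.002836 = 24.2861694
  S → negative
  Longitude: 29′ + 58.7″ = 29.97833′; 149 + 29.97833/60 = 149.4996389
  E → positive
Point 3:
  Lat: 31 + 23.86/60 = 31.3976667
  S → negative
  λ: 135 + 23.99/60 = 135.3998333
  E → positive
Point 4:
  Lat: 30′ + 24″ = 30.40000′; 1 + 30.40000/60 = 1.5066667
  S ⇒ negate
  Lon: 25 + 8/60 + 59/3600 = 25.1497222
  E ⇒ keep positive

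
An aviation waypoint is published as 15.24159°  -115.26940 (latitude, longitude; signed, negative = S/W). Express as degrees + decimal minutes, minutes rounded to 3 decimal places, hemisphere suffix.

Lat: 15° + 0.241590 × 60 = 15° 14.49540′
Longitude is negative → W; |value| = 115.269400
Longitude: 115° + 0.269400 × 60 = 115° 16.16400′

15° 14.495′ N, 115° 16.164′ W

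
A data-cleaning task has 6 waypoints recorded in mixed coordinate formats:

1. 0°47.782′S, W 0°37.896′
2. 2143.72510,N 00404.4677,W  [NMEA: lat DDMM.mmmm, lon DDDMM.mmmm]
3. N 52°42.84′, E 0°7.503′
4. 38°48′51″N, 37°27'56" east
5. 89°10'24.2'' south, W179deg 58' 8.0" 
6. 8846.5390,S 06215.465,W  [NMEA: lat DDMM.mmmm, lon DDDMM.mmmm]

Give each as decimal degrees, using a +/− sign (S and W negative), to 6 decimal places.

1. -0.796367, -0.631600
2. 21.728752, -4.074462
3. 52.714000, 0.125050
4. 38.814167, 37.465556
5. -89.173389, -179.968889
6. -88.775650, -62.257750

Point 1:
  φ: 0 + 47.782/60 = 0.7963667
  S ⇒ negate
  Longitude: 0 + 37.896/60 = 0.6316000
  W → negative
Point 2:
  Lat: split at 2 digits → 21° and 43.7251′; 21 + 43.7251/60 = 21.7287517
  N → positive
  λ: degrees = first 3 digits = 4, minutes = 4.4677; 4 + 4.4677/60 = 4.0744617
  W ⇒ negate
Point 3:
  φ: 52 + 42.84/60 = 52.7140000
  N ⇒ keep positive
  Lon: 7.503′ = 0.125050°; total 0.1250500
  E → positive
Point 4:
  Lat: 48′ + 51″ = 48.85000′; 38 + 48.85000/60 = 38.8141667
  N → positive
  λ: 37 + 27/60 + 56/3600 = 37.4655556
  E → positive
Point 5:
  φ: 89° + 10/60 + 24.2/3600 = 89 + 0.166667 + 0.006722 = 89.1733889
  S ⇒ negate
  Lon: 58′ + 8″ = 58.13333′; 179 + 58.13333/60 = 179.9688889
  W → negative
Point 6:
  Lat: degrees = first 2 digits = 88, minutes = 46.539; 88 + 46.539/60 = 88.7756500
  hemisphere S, so the sign is −
  λ: degrees = first 3 digits = 62, minutes = 15.465; 62 + 15.465/60 = 62.2577500
  hemisphere W, so the sign is −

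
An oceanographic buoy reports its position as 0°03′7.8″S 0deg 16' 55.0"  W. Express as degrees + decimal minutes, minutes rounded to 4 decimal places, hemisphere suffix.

φ: seconds/60 = 0.13000; minutes = 3 + 0.13000 = 3.130000
Longitude: seconds/60 = 0.91667; minutes = 16 + 0.91667 = 16.916667

0° 3.1300′ S, 0° 16.9167′ W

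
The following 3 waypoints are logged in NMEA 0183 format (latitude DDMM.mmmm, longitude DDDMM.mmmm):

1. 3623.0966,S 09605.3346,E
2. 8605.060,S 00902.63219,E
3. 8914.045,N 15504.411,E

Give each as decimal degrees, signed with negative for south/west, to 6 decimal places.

1. -36.384943, 96.088910
2. -86.084333, 9.043870
3. 89.234083, 155.073517

Point 1:
  Lat: split at 2 digits → 36° and 23.0966′; 36 + 23.0966/60 = 36.3849433
  S → negative
  λ: split at 3 digits → 096° and 5.3346′; 96 + 5.3346/60 = 96.0889100
  E ⇒ keep positive
Point 2:
  φ: degrees = first 2 digits = 86, minutes = 5.06; 86 + 5.06/60 = 86.0843333
  S → negative
  λ: split at 3 digits → 009° and 2.63219′; 9 + 2.63219/60 = 9.0438698
  E → positive
Point 3:
  Latitude: split at 2 digits → 89° and 14.045′; 89 + 14.045/60 = 89.2340833
  N → positive
  Lon: degrees = first 3 digits = 155, minutes = 4.411; 155 + 4.411/60 = 155.0735167
  E ⇒ keep positive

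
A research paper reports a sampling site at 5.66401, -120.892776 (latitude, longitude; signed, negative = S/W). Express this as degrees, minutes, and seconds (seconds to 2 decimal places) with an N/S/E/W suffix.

φ: whole degrees 5; 39.84060′ → 39′ and 50.4360″
Longitude is negative → W; |value| = 120.892776
λ: 0.892776 × 60 = 53.56656′ → 53′, remainder × 60 = 33.9936″

5°39′50.44″ N, 120°53′33.99″ W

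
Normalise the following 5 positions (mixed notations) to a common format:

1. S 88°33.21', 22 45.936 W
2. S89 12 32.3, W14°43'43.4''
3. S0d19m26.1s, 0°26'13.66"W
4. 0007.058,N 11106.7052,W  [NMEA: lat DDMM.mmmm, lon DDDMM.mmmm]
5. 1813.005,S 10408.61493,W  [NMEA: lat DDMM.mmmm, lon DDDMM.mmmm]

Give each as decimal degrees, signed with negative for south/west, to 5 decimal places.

1. -88.55350, -22.76560
2. -89.20897, -14.72872
3. -0.32392, -0.43713
4. 0.11763, -111.11175
5. -18.21675, -104.14358

Point 1:
  Lat: 33.21′ = 0.553500°; total 88.553500
  hemisphere S, so the sign is −
  Lon: 45.936′ = 0.765600°; total 22.765600
  W → negative
Point 2:
  φ: 12′ + 32.3″ = 12.53833′; 89 + 12.53833/60 = 89.208972
  S ⇒ negate
  Longitude: 14° + 43/60 + 43.4/3600 = 14 + 0.716667 + 0.012056 = 14.728722
  W ⇒ negate
Point 3:
  φ: 0° + 19/60 + 26.1/3600 = 0 + 0.316667 + 0.007250 = 0.323917
  S ⇒ negate
  Lon: 0° + 26/60 + 13.66/3600 = 0 + 0.433333 + 0.003794 = 0.437128
  W → negative
Point 4:
  Latitude: degrees = first 2 digits = 0, minutes = 7.058; 0 + 7.058/60 = 0.117633
  N ⇒ keep positive
  λ: split at 3 digits → 111° and 6.7052′; 111 + 6.7052/60 = 111.111753
  W → negative
Point 5:
  Latitude: split at 2 digits → 18° and 13.005′; 18 + 13.005/60 = 18.216750
  S ⇒ negate
  Lon: degrees = first 3 digits = 104, minutes = 8.61493; 104 + 8.61493/60 = 104.143582
  hemisphere W, so the sign is −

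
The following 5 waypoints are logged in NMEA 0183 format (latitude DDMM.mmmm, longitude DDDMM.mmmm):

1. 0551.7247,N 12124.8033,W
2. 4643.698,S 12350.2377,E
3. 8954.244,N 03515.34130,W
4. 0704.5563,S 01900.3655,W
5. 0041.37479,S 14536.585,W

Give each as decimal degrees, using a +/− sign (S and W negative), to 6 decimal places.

Point 1:
  φ: degrees = first 2 digits = 5, minutes = 51.7247; 5 + 51.7247/60 = 5.8620783
  N → positive
  Longitude: split at 3 digits → 121° and 24.8033′; 121 + 24.8033/60 = 121.4133883
  hemisphere W, so the sign is −
Point 2:
  Lat: degrees = first 2 digits = 46, minutes = 43.698; 46 + 43.698/60 = 46.7283000
  S ⇒ negate
  λ: split at 3 digits → 123° and 50.2377′; 123 + 50.2377/60 = 123.8372950
  E → positive
Point 3:
  Latitude: split at 2 digits → 89° and 54.244′; 89 + 54.244/60 = 89.9040667
  N ⇒ keep positive
  λ: degrees = first 3 digits = 35, minutes = 15.3413; 35 + 15.3413/60 = 35.2556883
  W ⇒ negate
Point 4:
  φ: degrees = first 2 digits = 7, minutes = 4.5563; 7 + 4.5563/60 = 7.0759383
  hemisphere S, so the sign is −
  Lon: split at 3 digits → 019° and 0.3655′; 19 + 0.3655/60 = 19.0060917
  W → negative
Point 5:
  φ: degrees = first 2 digits = 0, minutes = 41.37479; 0 + 41.37479/60 = 0.6895798
  hemisphere S, so the sign is −
  λ: split at 3 digits → 145° and 36.585′; 145 + 36.585/60 = 145.6097500
  W → negative

1. 5.862078, -121.413388
2. -46.728300, 123.837295
3. 89.904067, -35.255688
4. -7.075938, -19.006092
5. -0.689580, -145.609750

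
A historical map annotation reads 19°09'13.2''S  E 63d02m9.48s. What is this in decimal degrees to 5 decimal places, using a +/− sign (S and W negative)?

Latitude: 19 + 9/60 + 13.2/3600 = 19.153667
S ⇒ negate
Longitude: 63° + 2/60 + 9.48/3600 = 63 + 0.033333 + 0.002633 = 63.035967
E ⇒ keep positive

-19.15367, 63.03597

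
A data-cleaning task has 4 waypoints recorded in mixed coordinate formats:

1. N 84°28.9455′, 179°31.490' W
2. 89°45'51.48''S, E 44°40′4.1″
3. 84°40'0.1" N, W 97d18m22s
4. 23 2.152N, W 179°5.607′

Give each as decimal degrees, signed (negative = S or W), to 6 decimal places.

Point 1:
  Lat: 28.9455′ = 0.482425°; total 84.4824250
  N → positive
  Longitude: 31.49′ = 0.524833°; total 179.5248333
  W ⇒ negate
Point 2:
  Latitude: 45′ + 51.48″ = 45.85800′; 89 + 45.85800/60 = 89.7643000
  S → negative
  Longitude: 44 + 40/60 + 4.1/3600 = 44.6678056
  E ⇒ keep positive
Point 3:
  Lat: 40′ + 0.1″ = 40.00167′; 84 + 40.00167/60 = 84.6666944
  N → positive
  Lon: 18′ + 22″ = 18.36667′; 97 + 18.36667/60 = 97.3061111
  W ⇒ negate
Point 4:
  Lat: 23 + 2.152/60 = 23.0358667
  N → positive
  Longitude: 5.607′ = 0.093450°; total 179.0934500
  W ⇒ negate

1. 84.482425, -179.524833
2. -89.764300, 44.667806
3. 84.666694, -97.306111
4. 23.035867, -179.093450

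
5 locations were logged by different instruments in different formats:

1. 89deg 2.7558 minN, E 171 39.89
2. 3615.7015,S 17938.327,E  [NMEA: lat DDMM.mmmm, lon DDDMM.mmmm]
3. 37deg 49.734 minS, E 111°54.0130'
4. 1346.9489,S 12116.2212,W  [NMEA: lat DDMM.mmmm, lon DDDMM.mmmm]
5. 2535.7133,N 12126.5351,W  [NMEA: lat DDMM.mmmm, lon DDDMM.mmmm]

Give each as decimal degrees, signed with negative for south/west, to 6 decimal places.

1. 89.045930, 171.664833
2. -36.261692, 179.638783
3. -37.828900, 111.900217
4. -13.782482, -121.270353
5. 25.595222, -121.442252

Point 1:
  φ: 89 + 2.7558/60 = 89.0459300
  N ⇒ keep positive
  Lon: 39.89′ = 0.664833°; total 171.6648333
  E → positive
Point 2:
  Lat: split at 2 digits → 36° and 15.7015′; 36 + 15.7015/60 = 36.2616917
  S ⇒ negate
  λ: degrees = first 3 digits = 179, minutes = 38.327; 179 + 38.327/60 = 179.6387833
  E → positive
Point 3:
  φ: 49.734′ = 0.828900°; total 37.8289000
  S ⇒ negate
  Longitude: 54.013′ = 0.900217°; total 111.9002167
  E ⇒ keep positive
Point 4:
  φ: split at 2 digits → 13° and 46.9489′; 13 + 46.9489/60 = 13.7824817
  hemisphere S, so the sign is −
  Lon: degrees = first 3 digits = 121, minutes = 16.2212; 121 + 16.2212/60 = 121.2703533
  hemisphere W, so the sign is −
Point 5:
  φ: split at 2 digits → 25° and 35.7133′; 25 + 35.7133/60 = 25.5952217
  N ⇒ keep positive
  Longitude: degrees = first 3 digits = 121, minutes = 26.5351; 121 + 26.5351/60 = 121.4422517
  W ⇒ negate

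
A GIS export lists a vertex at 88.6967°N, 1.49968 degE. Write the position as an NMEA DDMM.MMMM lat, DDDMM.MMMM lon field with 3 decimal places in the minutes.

Lat: minutes = (88.696700 − 88) × 60 = 41.80200
λ: fractional part 0.499680 → 29.98080 minutes

8841.802,N / 00129.981,E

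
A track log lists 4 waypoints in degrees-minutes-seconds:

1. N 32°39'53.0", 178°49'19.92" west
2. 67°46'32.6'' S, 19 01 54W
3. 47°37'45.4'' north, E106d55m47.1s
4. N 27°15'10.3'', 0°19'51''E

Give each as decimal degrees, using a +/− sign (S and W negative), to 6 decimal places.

Point 1:
  φ: 32° + 39/60 + 53/3600 = 32 + 0.650000 + 0.014722 = 32.6647222
  N ⇒ keep positive
  λ: 49′ + 19.92″ = 49.33200′; 178 + 49.33200/60 = 178.8222000
  hemisphere W, so the sign is −
Point 2:
  Latitude: 67 + 46/60 + 32.6/3600 = 67.7757222
  S ⇒ negate
  Longitude: 19° + 1/60 + 54/3600 = 19 + 0.016667 + 0.015000 = 19.0316667
  W → negative
Point 3:
  φ: 47 + 37/60 + 45.4/3600 = 47.6292778
  N ⇒ keep positive
  λ: 55′ + 47.1″ = 55.78500′; 106 + 55.78500/60 = 106.9297500
  E → positive
Point 4:
  Lat: 27° + 15/60 + 10.3/3600 = 27 + 0.250000 + 0.002861 = 27.2528611
  N → positive
  λ: 0 + 19/60 + 51/3600 = 0.3308333
  E ⇒ keep positive

1. 32.664722, -178.822200
2. -67.775722, -19.031667
3. 47.629278, 106.929750
4. 27.252861, 0.330833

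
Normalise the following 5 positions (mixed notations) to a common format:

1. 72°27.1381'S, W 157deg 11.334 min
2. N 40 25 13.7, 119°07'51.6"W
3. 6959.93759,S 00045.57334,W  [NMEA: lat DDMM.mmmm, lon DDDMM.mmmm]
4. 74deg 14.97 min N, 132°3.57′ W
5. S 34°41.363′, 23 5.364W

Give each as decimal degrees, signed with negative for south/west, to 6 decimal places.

1. -72.452302, -157.188900
2. 40.420472, -119.131000
3. -69.998960, -0.759556
4. 74.249500, -132.059500
5. -34.689383, -23.089400

Point 1:
  Latitude: 27.1381′ = 0.452302°; total 72.4523017
  hemisphere S, so the sign is −
  λ: 11.334′ = 0.188900°; total 157.1889000
  W ⇒ negate
Point 2:
  φ: 40 + 25/60 + 13.7/3600 = 40.4204722
  N ⇒ keep positive
  λ: 7′ + 51.6″ = 7.86000′; 119 + 7.86000/60 = 119.1310000
  hemisphere W, so the sign is −
Point 3:
  Latitude: degrees = first 2 digits = 69, minutes = 59.93759; 69 + 59.93759/60 = 69.9989598
  hemisphere S, so the sign is −
  λ: degrees = first 3 digits = 0, minutes = 45.57334; 0 + 45.57334/60 = 0.7595557
  hemisphere W, so the sign is −
Point 4:
  Lat: 14.97′ = 0.249500°; total 74.2495000
  N → positive
  Longitude: 132 + 3.57/60 = 132.0595000
  hemisphere W, so the sign is −
Point 5:
  φ: 41.363′ = 0.689383°; total 34.6893833
  S → negative
  Longitude: 5.364′ = 0.089400°; total 23.0894000
  W ⇒ negate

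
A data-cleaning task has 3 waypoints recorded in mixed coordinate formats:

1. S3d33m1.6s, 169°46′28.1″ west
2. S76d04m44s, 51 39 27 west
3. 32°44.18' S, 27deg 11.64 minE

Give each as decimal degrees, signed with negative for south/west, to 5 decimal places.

Point 1:
  φ: 3° + 33/60 + 1.6/3600 = 3 + 0.550000 + 0.000444 = 3.550444
  S → negative
  λ: 169 + 46/60 + 28.1/3600 = 169.774472
  W → negative
Point 2:
  Latitude: 4′ + 44″ = 4.73333′; 76 + 4.73333/60 = 76.078889
  hemisphere S, so the sign is −
  Longitude: 51° + 39/60 + 27/3600 = 51 + 0.650000 + 0.007500 = 51.657500
  hemisphere W, so the sign is −
Point 3:
  Latitude: 32 + 44.18/60 = 32.736333
  hemisphere S, so the sign is −
  Lon: 27 + 11.64/60 = 27.194000
  E → positive

1. -3.55044, -169.77447
2. -76.07889, -51.65750
3. -32.73633, 27.19400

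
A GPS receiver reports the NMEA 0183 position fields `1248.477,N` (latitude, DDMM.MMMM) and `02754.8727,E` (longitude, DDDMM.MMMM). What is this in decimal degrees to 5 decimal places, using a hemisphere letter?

12.80795° N, 27.91455° E

φ: degrees = first 2 digits = 12, minutes = 48.477; 12 + 48.477/60 = 12.807950
Lon: degrees = first 3 digits = 27, minutes = 54.8727; 27 + 54.8727/60 = 27.914545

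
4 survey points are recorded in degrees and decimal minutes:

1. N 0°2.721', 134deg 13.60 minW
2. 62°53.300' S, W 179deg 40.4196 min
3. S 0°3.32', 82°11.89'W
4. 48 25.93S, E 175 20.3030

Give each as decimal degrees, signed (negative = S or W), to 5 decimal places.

Point 1:
  φ: 2.721′ = 0.045350°; total 0.045350
  N ⇒ keep positive
  Lon: 13.6′ = 0.226667°; total 134.226667
  hemisphere W, so the sign is −
Point 2:
  Latitude: 62 + 53.3/60 = 62.888333
  hemisphere S, so the sign is −
  Lon: 40.4196′ = 0.673660°; total 179.673660
  hemisphere W, so the sign is −
Point 3:
  Latitude: 0 + 3.32/60 = 0.055333
  S → negative
  λ: 11.89′ = 0.198167°; total 82.198167
  W ⇒ negate
Point 4:
  Lat: 25.93′ = 0.432167°; total 48.432167
  S ⇒ negate
  Lon: 20.303′ = 0.338383°; total 175.338383
  E ⇒ keep positive

1. 0.04535, -134.22667
2. -62.88833, -179.67366
3. -0.05533, -82.19817
4. -48.43217, 175.33838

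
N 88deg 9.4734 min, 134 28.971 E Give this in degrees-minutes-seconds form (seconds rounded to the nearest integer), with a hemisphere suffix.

Lat: 9.47340′ → 9′ and 0.47340 × 60 = 28.40″
Lon: fractional minutes 0.97100 × 60 = 58.26″

88°09′28″ N, 134°28′58″ E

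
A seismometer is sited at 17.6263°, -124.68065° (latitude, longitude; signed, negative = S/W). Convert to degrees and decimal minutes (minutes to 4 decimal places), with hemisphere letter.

17° 37.5780′ N, 124° 40.8390′ W

Latitude: 17° + 0.626300 × 60 = 17° 37.578000′
Longitude is negative → W; |value| = 124.680650
Lon: 124° + 0.680650 × 60 = 124° 40.839000′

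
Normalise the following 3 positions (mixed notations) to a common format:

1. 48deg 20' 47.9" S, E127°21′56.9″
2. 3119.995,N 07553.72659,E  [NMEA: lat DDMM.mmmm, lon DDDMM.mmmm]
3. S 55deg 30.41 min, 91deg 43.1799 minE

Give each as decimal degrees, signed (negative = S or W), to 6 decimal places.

Point 1:
  Latitude: 20′ + 47.9″ = 20.79833′; 48 + 20.79833/60 = 48.3466389
  S ⇒ negate
  λ: 127° + 21/60 + 56.9/3600 = 127 + 0.350000 + 0.015806 = 127.3658056
  E → positive
Point 2:
  Lat: split at 2 digits → 31° and 19.995′; 31 + 19.995/60 = 31.3332500
  N → positive
  Lon: split at 3 digits → 075° and 53.72659′; 75 + 53.72659/60 = 75.8954432
  E → positive
Point 3:
  φ: 30.41′ = 0.506833°; total 55.5068333
  S ⇒ negate
  λ: 43.1799′ = 0.719665°; total 91.7196650
  E → positive

1. -48.346639, 127.365806
2. 31.333250, 75.895443
3. -55.506833, 91.719665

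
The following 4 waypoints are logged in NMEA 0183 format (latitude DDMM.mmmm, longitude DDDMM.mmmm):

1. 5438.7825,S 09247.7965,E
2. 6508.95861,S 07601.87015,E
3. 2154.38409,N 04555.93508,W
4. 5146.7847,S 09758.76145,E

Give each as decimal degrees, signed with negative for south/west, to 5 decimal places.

1. -54.64638, 92.79661
2. -65.14931, 76.03117
3. 21.90640, -45.93225
4. -51.77975, 97.97936

Point 1:
  Lat: split at 2 digits → 54° and 38.7825′; 54 + 38.7825/60 = 54.646375
  S → negative
  λ: degrees = first 3 digits = 92, minutes = 47.7965; 92 + 47.7965/60 = 92.796608
  E ⇒ keep positive
Point 2:
  φ: split at 2 digits → 65° and 8.95861′; 65 + 8.95861/60 = 65.149310
  S → negative
  λ: split at 3 digits → 076° and 1.87015′; 76 + 1.87015/60 = 76.031169
  E → positive
Point 3:
  Lat: split at 2 digits → 21° and 54.38409′; 21 + 54.38409/60 = 21.906402
  N ⇒ keep positive
  λ: degrees = first 3 digits = 45, minutes = 55.93508; 45 + 55.93508/60 = 45.932251
  hemisphere W, so the sign is −
Point 4:
  Latitude: degrees = first 2 digits = 51, minutes = 46.7847; 51 + 46.7847/60 = 51.779745
  hemisphere S, so the sign is −
  Lon: split at 3 digits → 097° and 58.76145′; 97 + 58.76145/60 = 97.979358
  E → positive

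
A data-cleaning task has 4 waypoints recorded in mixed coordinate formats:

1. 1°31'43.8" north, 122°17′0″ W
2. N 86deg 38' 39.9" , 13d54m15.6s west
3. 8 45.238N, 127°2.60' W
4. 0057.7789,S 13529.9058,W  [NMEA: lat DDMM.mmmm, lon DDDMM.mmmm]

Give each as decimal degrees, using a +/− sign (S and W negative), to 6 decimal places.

1. 1.528833, -122.283333
2. 86.644417, -13.904333
3. 8.753967, -127.043333
4. -0.962982, -135.498430

Point 1:
  Lat: 1° + 31/60 + 43.8/3600 = 1 + 0.516667 + 0.012167 = 1.5288333
  N → positive
  Lon: 122 + 17/60 + 0/3600 = 122.2833333
  W → negative
Point 2:
  Latitude: 86° + 38/60 + 39.9/3600 = 86 + 0.633333 + 0.011083 = 86.6444167
  N → positive
  Longitude: 13 + 54/60 + 15.6/3600 = 13.9043333
  hemisphere W, so the sign is −
Point 3:
  φ: 8 + 45.238/60 = 8.7539667
  N → positive
  Longitude: 127 + 2.6/60 = 127.0433333
  hemisphere W, so the sign is −
Point 4:
  Lat: split at 2 digits → 00° and 57.7789′; 0 + 57.7789/60 = 0.9629817
  hemisphere S, so the sign is −
  Lon: split at 3 digits → 135° and 29.9058′; 135 + 29.9058/60 = 135.4984300
  hemisphere W, so the sign is −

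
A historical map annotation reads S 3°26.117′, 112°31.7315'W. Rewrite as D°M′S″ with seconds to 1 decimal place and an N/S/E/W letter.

3°26′7.0″ S, 112°31′43.9″ W

Lat: 26.11700′ → 26′ and 0.11700 × 60 = 7.020″
Lon: fractional minutes 0.73150 × 60 = 43.890″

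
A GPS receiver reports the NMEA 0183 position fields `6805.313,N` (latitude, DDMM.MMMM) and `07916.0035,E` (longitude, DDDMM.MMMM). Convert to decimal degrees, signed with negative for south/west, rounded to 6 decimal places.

68.088550, 79.266725

Lat: split at 2 digits → 68° and 5.313′; 68 + 5.313/60 = 68.0885500
N → positive
λ: split at 3 digits → 079° and 16.0035′; 79 + 16.0035/60 = 79.2667250
E ⇒ keep positive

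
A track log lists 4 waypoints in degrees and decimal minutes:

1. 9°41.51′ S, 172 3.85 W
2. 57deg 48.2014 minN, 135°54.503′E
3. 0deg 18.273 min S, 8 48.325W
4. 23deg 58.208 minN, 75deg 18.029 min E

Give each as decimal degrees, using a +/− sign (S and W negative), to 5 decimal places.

Point 1:
  Latitude: 41.51′ = 0.691833°; total 9.691833
  hemisphere S, so the sign is −
  Lon: 3.85′ = 0.064167°; total 172.064167
  W ⇒ negate
Point 2:
  Latitude: 48.2014′ = 0.803357°; total 57.803357
  N ⇒ keep positive
  Longitude: 54.503′ = 0.908383°; total 135.908383
  E → positive
Point 3:
  φ: 0 + 18.273/60 = 0.304550
  S → negative
  Longitude: 8 + 48.325/60 = 8.805417
  W → negative
Point 4:
  Latitude: 23 + 58.208/60 = 23.970133
  N ⇒ keep positive
  λ: 75 + 18.029/60 = 75.300483
  E ⇒ keep positive

1. -9.69183, -172.06417
2. 57.80336, 135.90838
3. -0.30455, -8.80542
4. 23.97013, 75.30048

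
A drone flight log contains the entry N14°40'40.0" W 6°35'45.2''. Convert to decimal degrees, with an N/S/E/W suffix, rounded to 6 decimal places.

Latitude: 40′ + 40″ = 40.66667′; 14 + 40.66667/60 = 14.6777778
Lon: 6° + 35/60 + 45.2/3600 = 6 + 0.583333 + 0.012556 = 6.5958889

14.677778° N, 6.595889° W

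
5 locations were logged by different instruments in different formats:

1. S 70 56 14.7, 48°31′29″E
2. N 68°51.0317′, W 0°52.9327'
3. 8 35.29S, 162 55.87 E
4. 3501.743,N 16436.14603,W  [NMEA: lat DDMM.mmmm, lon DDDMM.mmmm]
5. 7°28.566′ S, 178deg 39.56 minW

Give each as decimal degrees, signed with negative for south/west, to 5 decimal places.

Point 1:
  Lat: 70° + 56/60 + 14.7/3600 = 70 + 0.933333 + 0.004083 = 70.937417
  S → negative
  Longitude: 48 + 31/60 + 29/3600 = 48.524722
  E → positive
Point 2:
  Lat: 68 + 51.0317/60 = 68.850528
  N → positive
  Lon: 52.9327′ = 0.882212°; total 0.882212
  W ⇒ negate
Point 3:
  Lat: 8 + 35.29/60 = 8.588167
  S → negative
  λ: 55.87′ = 0.931167°; total 162.931167
  E ⇒ keep positive
Point 4:
  Lat: split at 2 digits → 35° and 1.743′; 35 + 1.743/60 = 35.029050
  N → positive
  Lon: degrees = first 3 digits = 164, minutes = 36.14603; 164 + 36.14603/60 = 164.602434
  W → negative
Point 5:
  Latitude: 28.566′ = 0.476100°; total 7.476100
  hemisphere S, so the sign is −
  λ: 39.56′ = 0.659333°; total 178.659333
  W ⇒ negate

1. -70.93742, 48.52472
2. 68.85053, -0.88221
3. -8.58817, 162.93117
4. 35.02905, -164.60243
5. -7.47610, -178.65933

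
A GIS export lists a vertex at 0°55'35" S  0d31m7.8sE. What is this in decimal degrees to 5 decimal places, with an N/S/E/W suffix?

Latitude: 0 + 55/60 + 35/3600 = 0.926389
Lon: 0 + 31/60 + 7.8/3600 = 0.518833

0.92639° S, 0.51883° E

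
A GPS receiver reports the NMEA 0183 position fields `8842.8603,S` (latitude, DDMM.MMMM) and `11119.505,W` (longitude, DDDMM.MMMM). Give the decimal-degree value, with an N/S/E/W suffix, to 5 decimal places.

88.71434° S, 111.32508° W

Lat: degrees = first 2 digits = 88, minutes = 42.8603; 88 + 42.8603/60 = 88.714338
λ: degrees = first 3 digits = 111, minutes = 19.505; 111 + 19.505/60 = 111.325083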